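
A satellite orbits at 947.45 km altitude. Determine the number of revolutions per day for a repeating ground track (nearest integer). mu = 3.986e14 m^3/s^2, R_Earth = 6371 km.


r = 7.31845e+06 m
T = 2*pi*sqrt(r^3/mu) = 6230.7437 s = 103.8457 min
revs/day = 1440 / 103.8457 = 13.8667
Rounded: 14 revolutions per day

14 revolutions per day


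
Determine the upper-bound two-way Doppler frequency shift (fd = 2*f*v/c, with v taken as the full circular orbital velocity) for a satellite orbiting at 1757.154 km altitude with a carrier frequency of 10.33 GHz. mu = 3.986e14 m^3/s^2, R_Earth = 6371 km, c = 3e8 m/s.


r = 8.128154e+06 m
v = sqrt(mu/r) = 7002.8155 m/s (worst-case radial velocity)
f = 10.33 GHz = 1.033e+10 Hz
fd = 2*f*v/c = 2*1.033e+10*7002.8155/3.0e+08
fd = 482260.5621 Hz

482260.5621 Hz


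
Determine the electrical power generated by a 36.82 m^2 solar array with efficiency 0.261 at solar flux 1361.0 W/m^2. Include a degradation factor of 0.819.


P = area * eta * S * degradation
P = 36.82 * 0.261 * 1361.0 * 0.819
P = 10711.8953 W

10711.8953 W


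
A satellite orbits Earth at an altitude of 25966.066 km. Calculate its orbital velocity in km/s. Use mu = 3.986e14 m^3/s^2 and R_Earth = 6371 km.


r = R_E + alt = 6371.0 + 25966.066 = 32337.0660 km = 3.2337066e+07 m
v = sqrt(mu/r) = sqrt(3.986e14 / 3.2337066e+07) = 3510.8990 m/s = 3.5109 km/s

3.5109 km/s


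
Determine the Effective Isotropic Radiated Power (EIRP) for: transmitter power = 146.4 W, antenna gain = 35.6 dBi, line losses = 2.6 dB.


Pt = 146.4 W = 21.6554 dBW
EIRP = Pt_dBW + Gt - losses = 21.6554 + 35.6 - 2.6 = 54.6554 dBW

54.6554 dBW


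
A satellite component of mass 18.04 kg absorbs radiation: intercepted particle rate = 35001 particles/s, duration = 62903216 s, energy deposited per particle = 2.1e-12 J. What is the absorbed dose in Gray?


Total energy deposited = rate * time * E_per
  = 35001 * 62903216 * 2.1e-12 = 4.6235 J
Dose = E_total / mass = 4.6235 / 18.04
Dose = 0.2562926 Gy

0.2563 Gy


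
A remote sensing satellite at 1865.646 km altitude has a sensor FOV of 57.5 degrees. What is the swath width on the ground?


FOV = 57.5 deg = 1.0036 rad
swath = 2 * alt * tan(FOV/2) = 2 * 1865.646 * tan(0.5017822)
swath = 2 * 1865.646 * 0.5486188
swath = 2047.0569 km

2047.0569 km


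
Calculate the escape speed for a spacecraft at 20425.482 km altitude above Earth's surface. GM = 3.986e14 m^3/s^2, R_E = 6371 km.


r = 6371.0 + 20425.482 = 26796.4820 km = 2.6796482e+07 m
v_esc = sqrt(2*mu/r) = sqrt(2*3.986e14 / 2.6796482e+07)
v_esc = 5454.3720 m/s = 5.4544 km/s

5.4544 km/s


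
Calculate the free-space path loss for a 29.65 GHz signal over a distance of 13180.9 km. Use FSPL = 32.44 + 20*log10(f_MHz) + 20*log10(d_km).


f = 29.65 GHz = 29650.0000 MHz
d = 13180.9 km
FSPL = 32.44 + 20*log10(29650.0000) + 20*log10(13180.9)
FSPL = 32.44 + 89.4405 + 82.3989
FSPL = 204.2794 dB

204.2794 dB


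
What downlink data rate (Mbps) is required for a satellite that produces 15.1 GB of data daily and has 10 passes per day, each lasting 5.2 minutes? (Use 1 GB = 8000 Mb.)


total contact time = 10 * 5.2 * 60 = 3120.0000 s
data = 15.1 GB = 120800.0000 Mb
rate = 120800.0000 / 3120.0000 = 38.7179 Mbps

38.7179 Mbps


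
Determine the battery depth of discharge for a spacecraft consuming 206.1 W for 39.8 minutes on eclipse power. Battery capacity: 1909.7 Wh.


E_used = P * t / 60 = 206.1 * 39.8 / 60 = 136.7130 Wh
DOD = E_used / E_total * 100 = 136.7130 / 1909.7 * 100
DOD = 7.1589 %

7.1589 %


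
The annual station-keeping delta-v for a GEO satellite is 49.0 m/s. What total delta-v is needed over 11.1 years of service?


dV = rate * years = 49.0 * 11.1
dV = 543.9000 m/s

543.9000 m/s


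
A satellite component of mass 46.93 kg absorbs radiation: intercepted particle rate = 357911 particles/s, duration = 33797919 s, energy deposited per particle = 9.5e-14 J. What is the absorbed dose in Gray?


Total energy deposited = rate * time * E_per
  = 357911 * 33797919 * 9.5e-14 = 1.1492 J
Dose = E_total / mass = 1.1492 / 46.93
Dose = 0.02448714 Gy

0.0245 Gy


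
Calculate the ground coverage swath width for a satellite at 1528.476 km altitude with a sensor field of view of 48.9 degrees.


FOV = 48.9 deg = 0.853466 rad
swath = 2 * alt * tan(FOV/2) = 2 * 1528.476 * tan(0.426733)
swath = 2 * 1528.476 * 0.4546728
swath = 1389.9128 km

1389.9128 km


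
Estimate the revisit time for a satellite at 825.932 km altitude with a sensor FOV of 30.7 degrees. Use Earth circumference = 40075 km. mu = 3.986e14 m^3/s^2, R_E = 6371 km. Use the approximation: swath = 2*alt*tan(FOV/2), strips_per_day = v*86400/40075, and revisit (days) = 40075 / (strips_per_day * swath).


swath = 2*825.932*tan(0.267908) = 453.4486 km
v = sqrt(mu/r) = 7442.0905 m/s = 7.4421 km/s
strips/day = v*86400/40075 = 7.4421*86400/40075 = 16.0448
coverage/day = strips * swath = 16.0448 * 453.4486 = 7275.5069 km
revisit = 40075 / 7275.5069 = 5.5082 days

5.5082 days


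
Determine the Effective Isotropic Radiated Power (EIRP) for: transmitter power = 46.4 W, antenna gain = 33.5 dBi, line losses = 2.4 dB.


Pt = 46.4 W = 16.6652 dBW
EIRP = Pt_dBW + Gt - losses = 16.6652 + 33.5 - 2.4 = 47.7652 dBW

47.7652 dBW


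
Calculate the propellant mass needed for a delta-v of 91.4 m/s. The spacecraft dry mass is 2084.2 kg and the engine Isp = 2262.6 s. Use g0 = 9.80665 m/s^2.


ve = Isp * g0 = 2262.6 * 9.80665 = 22188.526290 m/s
mass ratio = exp(dv/ve) = exp(91.4/22188.526290) = 1.00412774
m_prop = m_dry * (mr - 1) = 2084.2 * (1.00412774 - 1)
m_prop = 8.6030 kg

8.6030 kg


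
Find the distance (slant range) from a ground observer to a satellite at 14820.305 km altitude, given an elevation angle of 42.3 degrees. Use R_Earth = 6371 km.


h = 14820.305 km, el = 42.3 deg
d = -R_E*sin(el) + sqrt((R_E*sin(el))^2 + 2*R_E*h + h^2)
d = -6371.0000*sin(0.7382743) + sqrt((6371.0000*0.6730125)^2 + 2*6371.0000*14820.305 + 14820.305^2)
d = 16372.9893 km

16372.9893 km


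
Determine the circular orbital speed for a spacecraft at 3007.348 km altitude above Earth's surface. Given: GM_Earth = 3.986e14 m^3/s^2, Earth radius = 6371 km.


r = R_E + alt = 6371.0 + 3007.348 = 9378.3480 km = 9.378348e+06 m
v = sqrt(mu/r) = sqrt(3.986e14 / 9.378348e+06) = 6519.3677 m/s = 6.5194 km/s

6.5194 km/s


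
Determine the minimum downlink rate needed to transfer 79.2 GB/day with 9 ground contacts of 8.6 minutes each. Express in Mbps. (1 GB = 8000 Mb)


total contact time = 9 * 8.6 * 60 = 4644.0000 s
data = 79.2 GB = 633600.0000 Mb
rate = 633600.0000 / 4644.0000 = 136.4341 Mbps

136.4341 Mbps


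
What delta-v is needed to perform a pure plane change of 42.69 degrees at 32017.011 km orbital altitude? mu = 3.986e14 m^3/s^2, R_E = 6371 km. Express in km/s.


r = 38388.0110 km = 3.8388011e+07 m
V = sqrt(mu/r) = 3222.3361 m/s
di = 42.69 deg = 0.7450811 rad
dV = 2*V*sin(di/2) = 2*3222.3361*sin(0.3725405)
dV = 2345.7503 m/s = 2.3458 km/s

2.3458 km/s


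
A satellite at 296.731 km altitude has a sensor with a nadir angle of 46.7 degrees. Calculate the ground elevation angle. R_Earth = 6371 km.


r = R_E + alt = 6667.7310 km
Law of sines in the satellite / Earth-center / ground-point triangle:
  sin(nadir)/R_E = sin(90 + el)/r  =>  cos(el) = (r/R_E)*sin(nadir)
cos(el) = (6667.7310 / 6371.0000) * sin(46.7 deg) = 0.761669
el = arccos(0.761669) = 40.3884 deg
(Earth-central angle = 90 - nadir - el = 2.9116 deg)

40.3884 degrees


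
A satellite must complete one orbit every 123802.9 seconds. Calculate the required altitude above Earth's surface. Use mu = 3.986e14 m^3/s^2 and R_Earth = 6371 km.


T = 123802.9 s
r = (mu*T^2/(4*pi^2))^(1/3) = (3.986e14 * 123802.9^2 / (4*pi^2))^(1/3)
r = 5.368831e+07 m = 53688.3097 km
alt = r - R_E = 53688.3097 - 6371 = 47317.3097 km

47317.3097 km


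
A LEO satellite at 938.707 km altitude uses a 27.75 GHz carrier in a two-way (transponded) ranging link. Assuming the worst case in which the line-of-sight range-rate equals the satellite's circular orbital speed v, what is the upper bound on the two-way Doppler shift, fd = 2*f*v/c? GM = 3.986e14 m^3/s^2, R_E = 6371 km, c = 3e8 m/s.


r = 7.309707e+06 m
v = sqrt(mu/r) = 7384.4586 m/s (worst-case radial velocity)
f = 27.75 GHz = 2.775e+10 Hz
fd = 2*f*v/c = 2*2.775e+10*7384.4586/3.0e+08
fd = 1.3661248e+06 Hz

1.3661e+06 Hz


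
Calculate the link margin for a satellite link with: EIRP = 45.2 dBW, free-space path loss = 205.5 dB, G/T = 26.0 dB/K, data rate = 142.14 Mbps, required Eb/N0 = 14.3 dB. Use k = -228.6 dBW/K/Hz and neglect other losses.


C/N0 = EIRP - FSPL + G/T - k = 45.2 - 205.5 + 26.0 - (-228.6)
C/N0 = 94.3000 dB-Hz
R_b = 142.14 Mbps = 1.4214e+08 bps -> 10*log10(R_b) = 81.5272 dB-Hz
Eb/N0 = C/N0 - 10*log10(R_b) = 94.3000 - 81.5272 = 12.7728 dB
Margin = Eb/N0 - Eb/N0_req = 12.7728 - 14.3 = -1.5272 dB (negative margin: link does not close)

-1.5272 dB


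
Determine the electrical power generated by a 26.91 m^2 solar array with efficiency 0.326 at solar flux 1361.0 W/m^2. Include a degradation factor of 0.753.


P = area * eta * S * degradation
P = 26.91 * 0.326 * 1361.0 * 0.753
P = 8990.5115 W

8990.5115 W


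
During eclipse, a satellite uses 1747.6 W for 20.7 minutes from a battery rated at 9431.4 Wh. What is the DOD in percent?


E_used = P * t / 60 = 1747.6 * 20.7 / 60 = 602.9220 Wh
DOD = E_used / E_total * 100 = 602.9220 / 9431.4 * 100
DOD = 6.3927 %

6.3927 %


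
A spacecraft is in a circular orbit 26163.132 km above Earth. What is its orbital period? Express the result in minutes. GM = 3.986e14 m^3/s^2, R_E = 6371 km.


r = 32534.1320 km = 3.2534132e+07 m
T = 2*pi*sqrt(r^3/mu) = 2*pi*sqrt(3.4436394e+22 / 3.986e14)
T = 58400.9696 s = 973.3495 min

973.3495 minutes


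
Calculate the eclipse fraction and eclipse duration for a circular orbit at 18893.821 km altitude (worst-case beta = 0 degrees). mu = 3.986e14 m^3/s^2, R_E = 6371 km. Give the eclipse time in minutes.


r = 25264.8210 km
T = 666.0921 min
Eclipse fraction = arcsin(R_E/r)/pi = arcsin(6371.0000/25264.8210)/pi
= arcsin(0.2521688)/pi = 0.08114383
Eclipse duration = 0.08114383 * 666.0921 = 54.0493 min

54.0493 minutes


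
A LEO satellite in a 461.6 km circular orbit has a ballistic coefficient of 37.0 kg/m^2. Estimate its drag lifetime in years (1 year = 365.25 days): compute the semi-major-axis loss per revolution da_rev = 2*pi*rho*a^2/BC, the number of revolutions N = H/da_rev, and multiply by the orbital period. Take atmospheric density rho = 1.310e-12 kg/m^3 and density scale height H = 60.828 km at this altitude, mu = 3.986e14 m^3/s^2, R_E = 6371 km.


a = R_E + alt = 6832.6000 km = 6.8326e+06 m
da_rev = 2*pi*rho*a^2/BC = 2*pi*1.310e-12*(6.8326e+06)^2/37.0 = 10.385357 m per revolution
N = H/da_rev = 60828.0000 m / 10.385357 m = 5857.0928 revolutions
P = 2*pi*sqrt(a^3/mu) = 5620.6975 s
lifetime = N*P = 5857.0928 * 5620.6975 = 3.2920947e+07 s = 381.0295 days
years = 381.0295 / 365.25 = 1.0432 years

1.0432 years


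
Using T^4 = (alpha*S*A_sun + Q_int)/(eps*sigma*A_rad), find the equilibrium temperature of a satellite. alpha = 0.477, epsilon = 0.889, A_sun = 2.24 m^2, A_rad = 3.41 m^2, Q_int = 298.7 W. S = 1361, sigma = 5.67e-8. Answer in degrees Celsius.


Numerator = alpha*S*A_sun + Q_int = 0.477*1361*2.24 + 298.7 = 1752.9013 W
Denominator = eps*sigma*A_rad = 0.889*5.67e-8*3.41 = 1.7188548e-07 W/K^4
T^4 = 1.0198076e+10 K^4
T = 317.7822 K = 44.6322 C

44.6322 degrees Celsius


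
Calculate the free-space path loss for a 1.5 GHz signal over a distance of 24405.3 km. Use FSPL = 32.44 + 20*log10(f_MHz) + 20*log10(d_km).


f = 1.5 GHz = 1500.0000 MHz
d = 24405.3 km
FSPL = 32.44 + 20*log10(1500.0000) + 20*log10(24405.3)
FSPL = 32.44 + 63.5218 + 87.7497
FSPL = 183.7115 dB

183.7115 dB


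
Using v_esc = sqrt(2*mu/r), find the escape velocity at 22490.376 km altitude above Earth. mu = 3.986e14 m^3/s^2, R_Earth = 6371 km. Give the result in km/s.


r = 6371.0 + 22490.376 = 28861.3760 km = 2.8861376e+07 m
v_esc = sqrt(2*mu/r) = sqrt(2*3.986e14 / 2.8861376e+07)
v_esc = 5255.6342 m/s = 5.2556 km/s

5.2556 km/s


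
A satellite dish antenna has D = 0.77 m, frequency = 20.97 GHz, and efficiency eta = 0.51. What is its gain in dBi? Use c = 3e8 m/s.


lambda = c/f = 3e8 / 2.097e+10 = 0.01430615 m
G = eta*(pi*D/lambda)^2 = 0.51*(pi*0.77/0.01430615)^2
G = 14581.6182 (linear)
G = 10*log10(14581.6182) = 41.6381 dBi

41.6381 dBi


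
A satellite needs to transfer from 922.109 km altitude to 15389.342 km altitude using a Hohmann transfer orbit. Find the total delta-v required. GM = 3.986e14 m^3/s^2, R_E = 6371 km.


r1 = 7293.1090 km = 7.293109e+06 m
r2 = 21760.3420 km = 2.1760342e+07 m
dv1 = sqrt(mu/r1)*(sqrt(2*r2/(r1+r2)) - 1) = 1655.3244 m/s
dv2 = sqrt(mu/r2)*(1 - sqrt(2*r1/(r1+r2))) = 1247.3692 m/s
total dv = |dv1| + |dv2| = 1655.3244 + 1247.3692 = 2902.6936 m/s = 2.9027 km/s

2.9027 km/s


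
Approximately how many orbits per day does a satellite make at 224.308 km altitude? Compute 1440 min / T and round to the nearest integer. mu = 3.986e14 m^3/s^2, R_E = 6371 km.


r = 6.595308e+06 m
T = 2*pi*sqrt(r^3/mu) = 5330.4496 s = 88.8408 min
revs/day = 1440 / 88.8408 = 16.2088
Rounded: 16 revolutions per day

16 revolutions per day


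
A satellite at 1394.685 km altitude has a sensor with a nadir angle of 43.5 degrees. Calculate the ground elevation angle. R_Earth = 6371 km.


r = R_E + alt = 7765.6850 km
Law of sines in the satellite / Earth-center / ground-point triangle:
  sin(nadir)/R_E = sin(90 + el)/r  =>  cos(el) = (r/R_E)*sin(nadir)
cos(el) = (7765.6850 / 6371.0000) * sin(43.5 deg) = 0.8390433
el = arccos(0.8390433) = 32.9608 deg
(Earth-central angle = 90 - nadir - el = 13.5392 deg)

32.9608 degrees


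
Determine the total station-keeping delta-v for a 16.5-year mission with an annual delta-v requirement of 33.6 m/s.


dV = rate * years = 33.6 * 16.5
dV = 554.4000 m/s

554.4000 m/s


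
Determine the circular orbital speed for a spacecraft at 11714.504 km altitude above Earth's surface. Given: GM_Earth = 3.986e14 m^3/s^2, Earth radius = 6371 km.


r = R_E + alt = 6371.0 + 11714.504 = 18085.5040 km = 1.8085504e+07 m
v = sqrt(mu/r) = sqrt(3.986e14 / 1.8085504e+07) = 4694.6513 m/s = 4.6947 km/s

4.6947 km/s


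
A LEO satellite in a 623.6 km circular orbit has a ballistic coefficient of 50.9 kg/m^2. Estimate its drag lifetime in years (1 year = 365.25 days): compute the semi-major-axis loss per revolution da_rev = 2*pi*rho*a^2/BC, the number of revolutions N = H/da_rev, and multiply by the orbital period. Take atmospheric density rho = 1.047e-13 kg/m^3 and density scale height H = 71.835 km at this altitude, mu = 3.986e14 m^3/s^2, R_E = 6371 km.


a = R_E + alt = 6994.6000 km = 6.9946e+06 m
da_rev = 2*pi*rho*a^2/BC = 2*pi*1.047e-13*(6.9946e+06)^2/50.9 = 0.632316529 m per revolution
N = H/da_rev = 71835.0000 m / 0.632316529 m = 113606.0765 revolutions
P = 2*pi*sqrt(a^3/mu) = 5821.7767 s
lifetime = N*P = 113606.0765 * 5821.7767 = 6.6138921e+08 s = 7654.9677 days
years = 7654.9677 / 365.25 = 20.9582 years

20.9582 years


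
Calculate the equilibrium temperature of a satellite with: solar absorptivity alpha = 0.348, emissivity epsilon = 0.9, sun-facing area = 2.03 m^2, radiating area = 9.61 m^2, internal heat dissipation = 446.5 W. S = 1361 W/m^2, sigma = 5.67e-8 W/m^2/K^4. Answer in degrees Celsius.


Numerator = alpha*S*A_sun + Q_int = 0.348*1361*2.03 + 446.5 = 1407.9648 W
Denominator = eps*sigma*A_rad = 0.9*5.67e-8*9.61 = 4.903983e-07 W/K^4
T^4 = 2.8710639e+09 K^4
T = 231.4785 K = -41.6715 C

-41.6715 degrees Celsius


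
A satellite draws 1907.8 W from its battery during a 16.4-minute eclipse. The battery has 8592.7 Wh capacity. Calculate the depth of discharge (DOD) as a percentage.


E_used = P * t / 60 = 1907.8 * 16.4 / 60 = 521.4653 Wh
DOD = E_used / E_total * 100 = 521.4653 / 8592.7 * 100
DOD = 6.0687 %

6.0687 %


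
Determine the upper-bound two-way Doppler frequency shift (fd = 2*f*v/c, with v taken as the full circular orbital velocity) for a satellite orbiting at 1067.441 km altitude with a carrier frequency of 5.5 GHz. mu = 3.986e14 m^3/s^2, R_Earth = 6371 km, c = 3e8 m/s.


r = 7.438441e+06 m
v = sqrt(mu/r) = 7320.2799 m/s (worst-case radial velocity)
f = 5.5 GHz = 5.5e+09 Hz
fd = 2*f*v/c = 2*5.5e+09*7320.2799/3.0e+08
fd = 268410.2622 Hz

268410.2622 Hz


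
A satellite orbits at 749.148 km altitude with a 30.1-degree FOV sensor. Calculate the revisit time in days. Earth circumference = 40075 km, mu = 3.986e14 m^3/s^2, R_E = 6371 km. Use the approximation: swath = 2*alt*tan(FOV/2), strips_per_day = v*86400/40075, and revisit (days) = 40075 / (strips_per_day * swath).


swath = 2*749.148*tan(0.2626721) = 402.8689 km
v = sqrt(mu/r) = 7482.1108 m/s = 7.4821 km/s
strips/day = v*86400/40075 = 7.4821*86400/40075 = 16.1311
coverage/day = strips * swath = 16.1311 * 402.8689 = 6498.7242 km
revisit = 40075 / 6498.7242 = 6.1666 days

6.1666 days


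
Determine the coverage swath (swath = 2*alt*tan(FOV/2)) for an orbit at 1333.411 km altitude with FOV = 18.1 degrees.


FOV = 18.1 deg = 0.3159046 rad
swath = 2 * alt * tan(FOV/2) = 2 * 1333.411 * tan(0.1579523)
swath = 2 * 1333.411 * 0.1592791
swath = 424.7691 km

424.7691 km


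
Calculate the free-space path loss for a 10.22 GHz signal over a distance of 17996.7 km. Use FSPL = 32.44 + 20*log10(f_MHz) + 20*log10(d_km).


f = 10.22 GHz = 10220.0000 MHz
d = 17996.7 km
FSPL = 32.44 + 20*log10(10220.0000) + 20*log10(17996.7)
FSPL = 32.44 + 80.1890 + 85.1039
FSPL = 197.7329 dB

197.7329 dB


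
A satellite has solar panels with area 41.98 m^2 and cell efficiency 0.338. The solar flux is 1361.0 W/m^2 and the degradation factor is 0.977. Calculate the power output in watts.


P = area * eta * S * degradation
P = 41.98 * 0.338 * 1361.0 * 0.977
P = 18867.3899 W

18867.3899 W


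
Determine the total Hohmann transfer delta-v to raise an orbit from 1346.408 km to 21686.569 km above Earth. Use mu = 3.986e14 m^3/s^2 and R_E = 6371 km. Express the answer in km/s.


r1 = 7717.4080 km = 7.717408e+06 m
r2 = 28057.5690 km = 2.8057569e+07 m
dv1 = sqrt(mu/r1)*(sqrt(2*r2/(r1+r2)) - 1) = 1814.0881 m/s
dv2 = sqrt(mu/r2)*(1 - sqrt(2*r1/(r1+r2))) = 1293.4138 m/s
total dv = |dv1| + |dv2| = 1814.0881 + 1293.4138 = 3107.5019 m/s = 3.1075 km/s

3.1075 km/s


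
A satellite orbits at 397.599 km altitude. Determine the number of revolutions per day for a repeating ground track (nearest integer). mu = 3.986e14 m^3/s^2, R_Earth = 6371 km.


r = 6.768599e+06 m
T = 2*pi*sqrt(r^3/mu) = 5541.9091 s = 92.3652 min
revs/day = 1440 / 92.3652 = 15.5903
Rounded: 16 revolutions per day

16 revolutions per day


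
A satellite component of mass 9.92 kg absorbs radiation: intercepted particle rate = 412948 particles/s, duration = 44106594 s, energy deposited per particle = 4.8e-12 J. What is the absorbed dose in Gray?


Total energy deposited = rate * time * E_per
  = 412948 * 44106594 * 4.8e-12 = 87.4259 J
Dose = E_total / mass = 87.4259 / 9.92
Dose = 8.8131 Gy

8.8131 Gy


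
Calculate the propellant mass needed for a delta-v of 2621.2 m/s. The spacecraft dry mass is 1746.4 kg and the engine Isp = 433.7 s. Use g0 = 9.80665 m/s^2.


ve = Isp * g0 = 433.7 * 9.80665 = 4253.144105 m/s
mass ratio = exp(dv/ve) = exp(2621.2/4253.144105) = 1.85205718
m_prop = m_dry * (mr - 1) = 1746.4 * (1.85205718 - 1)
m_prop = 1488.0327 kg

1488.0327 kg


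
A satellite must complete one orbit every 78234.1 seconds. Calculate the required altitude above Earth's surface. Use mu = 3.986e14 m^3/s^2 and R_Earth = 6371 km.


T = 78234.1 s
r = (mu*T^2/(4*pi^2))^(1/3) = (3.986e14 * 78234.1^2 / (4*pi^2))^(1/3)
r = 3.9535744e+07 m = 39535.7437 km
alt = r - R_E = 39535.7437 - 6371 = 33164.7437 km

33164.7437 km


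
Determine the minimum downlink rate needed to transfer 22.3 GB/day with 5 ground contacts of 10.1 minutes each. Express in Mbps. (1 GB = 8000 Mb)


total contact time = 5 * 10.1 * 60 = 3030.0000 s
data = 22.3 GB = 178400.0000 Mb
rate = 178400.0000 / 3030.0000 = 58.8779 Mbps

58.8779 Mbps


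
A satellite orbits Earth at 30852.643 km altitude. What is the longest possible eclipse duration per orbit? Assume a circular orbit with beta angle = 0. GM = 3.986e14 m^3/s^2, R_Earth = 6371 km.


r = 37223.6430 km
T = 1191.2099 min
Eclipse fraction = arcsin(R_E/r)/pi = arcsin(6371.0000/37223.6430)/pi
= arcsin(0.1711547)/pi = 0.05474978
Eclipse duration = 0.05474978 * 1191.2099 = 65.2185 min

65.2185 minutes


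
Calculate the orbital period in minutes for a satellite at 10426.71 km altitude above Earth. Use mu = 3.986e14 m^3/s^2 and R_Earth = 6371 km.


r = 16797.7100 km = 1.679771e+07 m
T = 2*pi*sqrt(r^3/mu) = 2*pi*sqrt(4.7396933e+21 / 3.986e14)
T = 21666.3792 s = 361.1063 min

361.1063 minutes


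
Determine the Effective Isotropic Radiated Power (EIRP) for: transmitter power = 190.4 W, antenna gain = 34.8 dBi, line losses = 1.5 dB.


Pt = 190.4 W = 22.7967 dBW
EIRP = Pt_dBW + Gt - losses = 22.7967 + 34.8 - 1.5 = 56.0967 dBW

56.0967 dBW


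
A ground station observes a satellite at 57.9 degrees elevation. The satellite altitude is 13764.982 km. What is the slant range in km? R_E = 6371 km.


h = 13764.982 km, el = 57.9 deg
d = -R_E*sin(el) + sqrt((R_E*sin(el))^2 + 2*R_E*h + h^2)
d = -6371.0000*sin(1.0105) + sqrt((6371.0000*0.8471219)^2 + 2*6371.0000*13764.982 + 13764.982^2)
d = 14452.3159 km

14452.3159 km


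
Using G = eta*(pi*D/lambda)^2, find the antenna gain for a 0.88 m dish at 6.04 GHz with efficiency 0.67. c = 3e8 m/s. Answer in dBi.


lambda = c/f = 3e8 / 6.04e+09 = 0.04966887 m
G = eta*(pi*D/lambda)^2 = 0.67*(pi*0.88/0.04966887)^2
G = 2075.7319 (linear)
G = 10*log10(2075.7319) = 33.1717 dBi

33.1717 dBi


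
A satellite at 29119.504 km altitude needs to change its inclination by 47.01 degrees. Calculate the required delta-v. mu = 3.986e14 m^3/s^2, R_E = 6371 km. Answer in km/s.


r = 35490.5040 km = 3.5490504e+07 m
V = sqrt(mu/r) = 3351.2943 m/s
di = 47.01 deg = 0.8204793 rad
dV = 2*V*sin(di/2) = 2*3351.2943*sin(0.4102396)
dV = 2673.1873 m/s = 2.6732 km/s

2.6732 km/s


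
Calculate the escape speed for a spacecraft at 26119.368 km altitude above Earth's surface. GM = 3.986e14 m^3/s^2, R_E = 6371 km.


r = 6371.0 + 26119.368 = 32490.3680 km = 3.2490368e+07 m
v_esc = sqrt(2*mu/r) = sqrt(2*3.986e14 / 3.2490368e+07)
v_esc = 4953.4334 m/s = 4.9534 km/s

4.9534 km/s


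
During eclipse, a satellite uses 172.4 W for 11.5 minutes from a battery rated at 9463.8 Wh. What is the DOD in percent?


E_used = P * t / 60 = 172.4 * 11.5 / 60 = 33.0433 Wh
DOD = E_used / E_total * 100 = 33.0433 / 9463.8 * 100
DOD = 0.349155 %

0.3492 %


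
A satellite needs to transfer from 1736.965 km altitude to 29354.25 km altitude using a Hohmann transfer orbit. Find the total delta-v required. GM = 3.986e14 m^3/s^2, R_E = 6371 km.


r1 = 8107.9650 km = 8.107965e+06 m
r2 = 35725.2500 km = 3.572525e+07 m
dv1 = sqrt(mu/r1)*(sqrt(2*r2/(r1+r2)) - 1) = 1940.3397 m/s
dv2 = sqrt(mu/r2)*(1 - sqrt(2*r1/(r1+r2))) = 1308.6092 m/s
total dv = |dv1| + |dv2| = 1940.3397 + 1308.6092 = 3248.9489 m/s = 3.2489 km/s

3.2489 km/s


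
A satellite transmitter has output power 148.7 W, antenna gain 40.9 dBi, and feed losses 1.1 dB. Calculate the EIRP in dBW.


Pt = 148.7 W = 21.7231 dBW
EIRP = Pt_dBW + Gt - losses = 21.7231 + 40.9 - 1.1 = 61.5231 dBW

61.5231 dBW


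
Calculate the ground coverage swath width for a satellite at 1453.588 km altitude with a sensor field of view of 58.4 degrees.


FOV = 58.4 deg = 1.0193 rad
swath = 2 * alt * tan(FOV/2) = 2 * 1453.588 * tan(0.5096361)
swath = 2 * 1453.588 * 0.5588811
swath = 1624.7657 km

1624.7657 km


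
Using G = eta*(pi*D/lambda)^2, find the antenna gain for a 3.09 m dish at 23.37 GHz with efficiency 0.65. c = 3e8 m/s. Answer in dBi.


lambda = c/f = 3e8 / 2.337e+10 = 0.01283697 m
G = eta*(pi*D/lambda)^2 = 0.65*(pi*3.09/0.01283697)^2
G = 371710.6259 (linear)
G = 10*log10(371710.6259) = 55.7020 dBi

55.7020 dBi


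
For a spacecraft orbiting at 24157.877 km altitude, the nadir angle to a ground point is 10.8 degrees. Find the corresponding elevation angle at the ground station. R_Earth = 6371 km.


r = R_E + alt = 30528.8770 km
Law of sines in the satellite / Earth-center / ground-point triangle:
  sin(nadir)/R_E = sin(90 + el)/r  =>  cos(el) = (r/R_E)*sin(nadir)
cos(el) = (30528.8770 / 6371.0000) * sin(10.8 deg) = 0.8979032
el = arccos(0.8979032) = 26.1162 deg
(Earth-central angle = 90 - nadir - el = 53.0838 deg)

26.1162 degrees


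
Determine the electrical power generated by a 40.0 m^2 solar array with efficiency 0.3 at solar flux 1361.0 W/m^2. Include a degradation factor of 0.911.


P = area * eta * S * degradation
P = 40.0 * 0.3 * 1361.0 * 0.911
P = 14878.4520 W

14878.4520 W


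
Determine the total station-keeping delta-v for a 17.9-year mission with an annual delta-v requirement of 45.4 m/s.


dV = rate * years = 45.4 * 17.9
dV = 812.6600 m/s

812.6600 m/s


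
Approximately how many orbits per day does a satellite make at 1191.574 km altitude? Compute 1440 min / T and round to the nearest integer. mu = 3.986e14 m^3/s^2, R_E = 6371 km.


r = 7.562574e+06 m
T = 2*pi*sqrt(r^3/mu) = 6545.0908 s = 109.0848 min
revs/day = 1440 / 109.0848 = 13.2007
Rounded: 13 revolutions per day

13 revolutions per day


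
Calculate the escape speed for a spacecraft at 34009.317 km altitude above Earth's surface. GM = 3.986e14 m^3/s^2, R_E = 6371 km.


r = 6371.0 + 34009.317 = 40380.3170 km = 4.0380317e+07 m
v_esc = sqrt(2*mu/r) = sqrt(2*3.986e14 / 4.0380317e+07)
v_esc = 4443.2299 m/s = 4.4432 km/s

4.4432 km/s


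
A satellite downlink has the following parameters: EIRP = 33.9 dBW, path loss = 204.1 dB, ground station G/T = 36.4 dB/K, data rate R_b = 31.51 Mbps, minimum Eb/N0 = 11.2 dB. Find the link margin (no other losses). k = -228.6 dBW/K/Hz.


C/N0 = EIRP - FSPL + G/T - k = 33.9 - 204.1 + 36.4 - (-228.6)
C/N0 = 94.8000 dB-Hz
R_b = 31.51 Mbps = 3.151e+07 bps -> 10*log10(R_b) = 74.9845 dB-Hz
Eb/N0 = C/N0 - 10*log10(R_b) = 94.8000 - 74.9845 = 19.8155 dB
Margin = Eb/N0 - Eb/N0_req = 19.8155 - 11.2 = 8.6155 dB (link closes)

8.6155 dB


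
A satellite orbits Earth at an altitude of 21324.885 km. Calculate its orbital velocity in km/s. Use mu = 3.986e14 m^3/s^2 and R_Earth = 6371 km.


r = R_E + alt = 6371.0 + 21324.885 = 27695.8850 km = 2.7695885e+07 m
v = sqrt(mu/r) = sqrt(3.986e14 / 2.7695885e+07) = 3793.6829 m/s = 3.7937 km/s

3.7937 km/s


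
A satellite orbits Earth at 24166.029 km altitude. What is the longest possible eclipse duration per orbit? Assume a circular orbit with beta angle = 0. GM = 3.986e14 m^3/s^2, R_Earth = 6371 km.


r = 30537.0290 km
T = 885.1159 min
Eclipse fraction = arcsin(R_E/r)/pi = arcsin(6371.0000/30537.0290)/pi
= arcsin(0.208632)/pi = 0.06690107
Eclipse duration = 0.06690107 * 885.1159 = 59.2152 min

59.2152 minutes


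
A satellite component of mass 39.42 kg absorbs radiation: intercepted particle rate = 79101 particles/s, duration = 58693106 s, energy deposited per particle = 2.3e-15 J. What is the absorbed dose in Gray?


Total energy deposited = rate * time * E_per
  = 79101 * 58693106 * 2.3e-15 = 0.01067817 J
Dose = E_total / mass = 0.01067817 / 39.42
Dose = 2.7088208e-04 Gy

2.7088e-04 Gy


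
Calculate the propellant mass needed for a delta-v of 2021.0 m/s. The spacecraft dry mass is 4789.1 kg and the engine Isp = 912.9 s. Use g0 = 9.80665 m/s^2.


ve = Isp * g0 = 912.9 * 9.80665 = 8952.490785 m/s
mass ratio = exp(dv/ve) = exp(2021.0/8952.490785) = 1.25325884
m_prop = m_dry * (mr - 1) = 4789.1 * (1.25325884 - 1)
m_prop = 1212.8819 kg

1212.8819 kg


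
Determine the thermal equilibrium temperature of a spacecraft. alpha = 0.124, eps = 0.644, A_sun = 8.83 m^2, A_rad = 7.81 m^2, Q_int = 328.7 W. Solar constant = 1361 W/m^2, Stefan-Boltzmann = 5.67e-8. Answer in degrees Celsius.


Numerator = alpha*S*A_sun + Q_int = 0.124*1361*8.83 + 328.7 = 1818.8861 W
Denominator = eps*sigma*A_rad = 0.644*5.67e-8*7.81 = 2.8518059e-07 W/K^4
T^4 = 6.3780152e+09 K^4
T = 282.5995 K = 9.4495 C

9.4495 degrees Celsius


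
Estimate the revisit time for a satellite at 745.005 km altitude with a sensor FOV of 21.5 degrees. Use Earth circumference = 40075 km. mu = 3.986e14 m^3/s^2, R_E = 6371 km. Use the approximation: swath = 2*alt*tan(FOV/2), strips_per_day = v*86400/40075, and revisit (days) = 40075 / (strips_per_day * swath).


swath = 2*745.005*tan(0.1876229) = 282.8872 km
v = sqrt(mu/r) = 7484.2886 m/s = 7.4843 km/s
strips/day = v*86400/40075 = 7.4843*86400/40075 = 16.1358
coverage/day = strips * swath = 16.1358 * 282.8872 = 4564.6143 km
revisit = 40075 / 4564.6143 = 8.7795 days

8.7795 days


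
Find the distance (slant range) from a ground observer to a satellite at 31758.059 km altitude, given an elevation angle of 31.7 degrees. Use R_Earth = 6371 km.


h = 31758.059 km, el = 31.7 deg
d = -R_E*sin(el) + sqrt((R_E*sin(el))^2 + 2*R_E*h + h^2)
d = -6371.0000*sin(0.5532694) + sqrt((6371.0000*0.5254717)^2 + 2*6371.0000*31758.059 + 31758.059^2)
d = 34394.0156 km

34394.0156 km


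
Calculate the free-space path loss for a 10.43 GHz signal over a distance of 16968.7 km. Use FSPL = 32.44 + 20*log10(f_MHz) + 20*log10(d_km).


f = 10.43 GHz = 10430.0000 MHz
d = 16968.7 km
FSPL = 32.44 + 20*log10(10430.0000) + 20*log10(16968.7)
FSPL = 32.44 + 80.3657 + 84.5930
FSPL = 197.3987 dB

197.3987 dB


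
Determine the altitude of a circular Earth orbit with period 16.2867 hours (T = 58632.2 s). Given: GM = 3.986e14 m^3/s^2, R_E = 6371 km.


T = 58632.2 s
r = (mu*T^2/(4*pi^2))^(1/3) = (3.986e14 * 58632.2^2 / (4*pi^2))^(1/3)
r = 3.2619952e+07 m = 32619.9516 km
alt = r - R_E = 32619.9516 - 6371 = 26248.9516 km

26248.9516 km


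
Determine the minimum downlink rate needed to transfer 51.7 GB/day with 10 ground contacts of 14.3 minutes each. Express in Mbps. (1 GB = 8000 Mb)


total contact time = 10 * 14.3 * 60 = 8580.0000 s
data = 51.7 GB = 413600.0000 Mb
rate = 413600.0000 / 8580.0000 = 48.2051 Mbps

48.2051 Mbps


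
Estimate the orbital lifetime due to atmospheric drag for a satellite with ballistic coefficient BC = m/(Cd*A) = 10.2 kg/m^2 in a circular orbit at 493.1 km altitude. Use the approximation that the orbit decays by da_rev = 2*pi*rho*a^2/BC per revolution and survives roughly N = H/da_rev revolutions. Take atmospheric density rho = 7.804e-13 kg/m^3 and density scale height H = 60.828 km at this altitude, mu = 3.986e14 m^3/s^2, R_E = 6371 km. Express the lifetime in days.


a = R_E + alt = 6864.1000 km = 6.8641e+06 m
da_rev = 2*pi*rho*a^2/BC = 2*pi*7.804e-13*(6.8641e+06)^2/10.2 = 22.649789 m per revolution
N = H/da_rev = 60828.0000 m / 22.649789 m = 2685.5879 revolutions
P = 2*pi*sqrt(a^3/mu) = 5659.6115 s
lifetime = N*P = 2685.5879 * 5659.6115 = 1.5199384e+07 s = 175.9188 days

175.9188 days


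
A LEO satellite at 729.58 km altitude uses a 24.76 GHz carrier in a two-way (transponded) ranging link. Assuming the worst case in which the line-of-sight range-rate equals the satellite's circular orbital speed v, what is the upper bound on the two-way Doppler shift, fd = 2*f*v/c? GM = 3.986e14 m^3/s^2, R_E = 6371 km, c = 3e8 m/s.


r = 7.10058e+06 m
v = sqrt(mu/r) = 7492.4134 m/s (worst-case radial velocity)
f = 24.76 GHz = 2.476e+10 Hz
fd = 2*f*v/c = 2*2.476e+10*7492.4134/3.0e+08
fd = 1.2367477e+06 Hz

1.2367e+06 Hz


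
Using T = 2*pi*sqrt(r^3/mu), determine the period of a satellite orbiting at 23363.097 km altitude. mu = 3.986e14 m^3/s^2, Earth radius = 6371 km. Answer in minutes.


r = 29734.0970 km = 2.9734097e+07 m
T = 2*pi*sqrt(r^3/mu) = 2*pi*sqrt(2.6288406e+22 / 3.986e14)
T = 51026.2147 s = 850.4369 min

850.4369 minutes


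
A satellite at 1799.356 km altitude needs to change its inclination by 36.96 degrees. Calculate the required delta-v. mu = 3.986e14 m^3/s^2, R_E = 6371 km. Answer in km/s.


r = 8170.3560 km = 8.170356e+06 m
V = sqrt(mu/r) = 6984.7064 m/s
di = 36.96 deg = 0.6450737 rad
dV = 2*V*sin(di/2) = 2*6984.7064*sin(0.3225368)
dV = 4427.9352 m/s = 4.4279 km/s

4.4279 km/s


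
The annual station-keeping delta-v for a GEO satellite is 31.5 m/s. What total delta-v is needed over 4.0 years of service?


dV = rate * years = 31.5 * 4.0
dV = 126.0000 m/s

126.0000 m/s


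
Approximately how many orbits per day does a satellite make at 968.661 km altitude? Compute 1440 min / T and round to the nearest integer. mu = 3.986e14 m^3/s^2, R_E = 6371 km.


r = 7.339661e+06 m
T = 2*pi*sqrt(r^3/mu) = 6257.8511 s = 104.2975 min
revs/day = 1440 / 104.2975 = 13.8067
Rounded: 14 revolutions per day

14 revolutions per day


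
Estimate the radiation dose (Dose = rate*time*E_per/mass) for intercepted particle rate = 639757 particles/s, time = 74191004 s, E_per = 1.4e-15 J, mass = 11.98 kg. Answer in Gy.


Total energy deposited = rate * time * E_per
  = 639757 * 74191004 * 1.4e-15 = 0.0664499 J
Dose = E_total / mass = 0.0664499 / 11.98
Dose = 0.005546736 Gy

0.0055 Gy


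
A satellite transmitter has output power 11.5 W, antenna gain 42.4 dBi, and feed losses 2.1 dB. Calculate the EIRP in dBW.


Pt = 11.5 W = 10.6070 dBW
EIRP = Pt_dBW + Gt - losses = 10.6070 + 42.4 - 2.1 = 50.9070 dBW

50.9070 dBW


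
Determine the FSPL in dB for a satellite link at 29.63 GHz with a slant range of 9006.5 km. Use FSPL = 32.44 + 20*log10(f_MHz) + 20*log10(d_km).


f = 29.63 GHz = 29630.0000 MHz
d = 9006.5 km
FSPL = 32.44 + 20*log10(29630.0000) + 20*log10(9006.5)
FSPL = 32.44 + 89.4346 + 79.0911
FSPL = 200.9658 dB

200.9658 dB


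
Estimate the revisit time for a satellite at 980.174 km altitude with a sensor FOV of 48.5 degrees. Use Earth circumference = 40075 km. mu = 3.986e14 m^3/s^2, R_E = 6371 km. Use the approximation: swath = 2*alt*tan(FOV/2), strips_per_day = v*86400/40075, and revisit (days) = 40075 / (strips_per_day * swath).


swath = 2*980.174*tan(0.4232423) = 883.0724 km
v = sqrt(mu/r) = 7363.6018 m/s = 7.3636 km/s
strips/day = v*86400/40075 = 7.3636*86400/40075 = 15.8756
coverage/day = strips * swath = 15.8756 * 883.0724 = 14019.3155 km
revisit = 40075 / 14019.3155 = 2.8586 days

2.8586 days


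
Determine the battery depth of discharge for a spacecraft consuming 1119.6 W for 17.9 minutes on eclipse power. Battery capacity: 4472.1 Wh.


E_used = P * t / 60 = 1119.6 * 17.9 / 60 = 334.0140 Wh
DOD = E_used / E_total * 100 = 334.0140 / 4472.1 * 100
DOD = 7.4688 %

7.4688 %


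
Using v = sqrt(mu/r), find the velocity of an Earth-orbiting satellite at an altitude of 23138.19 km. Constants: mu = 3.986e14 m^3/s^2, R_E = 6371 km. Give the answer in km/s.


r = R_E + alt = 6371.0 + 23138.19 = 29509.1900 km = 2.950919e+07 m
v = sqrt(mu/r) = sqrt(3.986e14 / 2.950919e+07) = 3675.2764 m/s = 3.6753 km/s

3.6753 km/s


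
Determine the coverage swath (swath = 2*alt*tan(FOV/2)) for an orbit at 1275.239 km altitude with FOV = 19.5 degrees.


FOV = 19.5 deg = 0.3403392 rad
swath = 2 * alt * tan(FOV/2) = 2 * 1275.239 * tan(0.1701696)
swath = 2 * 1275.239 * 0.1718314
swath = 438.2523 km

438.2523 km


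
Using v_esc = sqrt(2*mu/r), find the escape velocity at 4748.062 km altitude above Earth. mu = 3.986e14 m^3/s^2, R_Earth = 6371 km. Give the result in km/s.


r = 6371.0 + 4748.062 = 11119.0620 km = 1.1119062e+07 m
v_esc = sqrt(2*mu/r) = sqrt(2*3.986e14 / 1.1119062e+07)
v_esc = 8467.3901 m/s = 8.4674 km/s

8.4674 km/s


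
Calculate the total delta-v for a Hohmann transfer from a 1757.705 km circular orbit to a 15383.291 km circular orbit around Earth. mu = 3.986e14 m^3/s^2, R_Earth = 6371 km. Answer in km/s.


r1 = 8128.7050 km = 8.128705e+06 m
r2 = 21754.2910 km = 2.1754291e+07 m
dv1 = sqrt(mu/r1)*(sqrt(2*r2/(r1+r2)) - 1) = 1446.9676 m/s
dv2 = sqrt(mu/r2)*(1 - sqrt(2*r1/(r1+r2))) = 1123.2606 m/s
total dv = |dv1| + |dv2| = 1446.9676 + 1123.2606 = 2570.2282 m/s = 2.5702 km/s

2.5702 km/s


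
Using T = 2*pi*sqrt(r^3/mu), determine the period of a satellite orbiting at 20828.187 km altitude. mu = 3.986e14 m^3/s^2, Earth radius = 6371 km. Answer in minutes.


r = 27199.1870 km = 2.7199187e+07 m
T = 2*pi*sqrt(r^3/mu) = 2*pi*sqrt(2.0121844e+22 / 3.986e14)
T = 44642.1503 s = 744.0358 min

744.0358 minutes


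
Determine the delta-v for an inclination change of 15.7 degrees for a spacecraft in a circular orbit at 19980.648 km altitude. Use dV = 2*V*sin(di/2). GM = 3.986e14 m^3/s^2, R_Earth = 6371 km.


r = 26351.6480 km = 2.6351648e+07 m
V = sqrt(mu/r) = 3889.2401 m/s
di = 15.7 deg = 0.2740167 rad
dV = 2*V*sin(di/2) = 2*3889.2401*sin(0.1370083)
dV = 1062.3857 m/s = 1.0624 km/s

1.0624 km/s


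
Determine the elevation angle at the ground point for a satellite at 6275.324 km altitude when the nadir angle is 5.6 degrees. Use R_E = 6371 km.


r = R_E + alt = 12646.3240 km
Law of sines in the satellite / Earth-center / ground-point triangle:
  sin(nadir)/R_E = sin(90 + el)/r  =>  cos(el) = (r/R_E)*sin(nadir)
cos(el) = (12646.3240 / 6371.0000) * sin(5.6 deg) = 0.1937004
el = arccos(0.1937004) = 78.8312 deg
(Earth-central angle = 90 - nadir - el = 5.5688 deg)

78.8312 degrees


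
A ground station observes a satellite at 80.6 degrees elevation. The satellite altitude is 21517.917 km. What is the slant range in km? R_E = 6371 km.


h = 21517.917 km, el = 80.6 deg
d = -R_E*sin(el) + sqrt((R_E*sin(el))^2 + 2*R_E*h + h^2)
d = -6371.0000*sin(1.4067) + sqrt((6371.0000*0.9865722)^2 + 2*6371.0000*21517.917 + 21517.917^2)
d = 21584.0473 km

21584.0473 km


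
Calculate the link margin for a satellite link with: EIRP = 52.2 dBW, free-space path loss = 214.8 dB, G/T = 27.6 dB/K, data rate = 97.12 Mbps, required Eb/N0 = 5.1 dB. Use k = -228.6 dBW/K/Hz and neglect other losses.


C/N0 = EIRP - FSPL + G/T - k = 52.2 - 214.8 + 27.6 - (-228.6)
C/N0 = 93.6000 dB-Hz
R_b = 97.12 Mbps = 9.712e+07 bps -> 10*log10(R_b) = 79.8731 dB-Hz
Eb/N0 = C/N0 - 10*log10(R_b) = 93.6000 - 79.8731 = 13.7269 dB
Margin = Eb/N0 - Eb/N0_req = 13.7269 - 5.1 = 8.6269 dB (link closes)

8.6269 dB


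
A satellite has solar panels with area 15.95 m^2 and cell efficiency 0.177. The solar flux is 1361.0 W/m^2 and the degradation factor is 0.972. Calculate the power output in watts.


P = area * eta * S * degradation
P = 15.95 * 0.177 * 1361.0 * 0.972
P = 3734.7225 W

3734.7225 W


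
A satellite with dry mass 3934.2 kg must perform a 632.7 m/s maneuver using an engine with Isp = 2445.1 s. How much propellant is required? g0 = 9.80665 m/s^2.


ve = Isp * g0 = 2445.1 * 9.80665 = 23978.239915 m/s
mass ratio = exp(dv/ve) = exp(632.7/23978.239915) = 1.02673763
m_prop = m_dry * (mr - 1) = 3934.2 * (1.02673763 - 1)
m_prop = 105.1912 kg

105.1912 kg


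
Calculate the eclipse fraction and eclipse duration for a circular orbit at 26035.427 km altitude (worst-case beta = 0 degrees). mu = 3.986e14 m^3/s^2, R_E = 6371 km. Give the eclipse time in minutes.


r = 32406.4270 km
T = 967.6241 min
Eclipse fraction = arcsin(R_E/r)/pi = arcsin(6371.0000/32406.4270)/pi
= arcsin(0.1965968)/pi = 0.062989
Eclipse duration = 0.062989 * 967.6241 = 60.9497 min

60.9497 minutes


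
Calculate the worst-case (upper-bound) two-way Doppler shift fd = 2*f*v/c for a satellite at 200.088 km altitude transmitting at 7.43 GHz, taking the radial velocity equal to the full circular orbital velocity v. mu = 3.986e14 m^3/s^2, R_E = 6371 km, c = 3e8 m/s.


r = 6.571088e+06 m
v = sqrt(mu/r) = 7788.4315 m/s (worst-case radial velocity)
f = 7.43 GHz = 7.43e+09 Hz
fd = 2*f*v/c = 2*7.43e+09*7788.4315/3.0e+08
fd = 385786.9745 Hz

385786.9745 Hz


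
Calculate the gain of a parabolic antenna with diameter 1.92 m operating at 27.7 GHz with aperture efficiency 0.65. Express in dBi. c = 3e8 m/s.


lambda = c/f = 3e8 / 2.77e+10 = 0.01083032 m
G = eta*(pi*D/lambda)^2 = 0.65*(pi*1.92/0.01083032)^2
G = 201619.5254 (linear)
G = 10*log10(201619.5254) = 53.0453 dBi

53.0453 dBi


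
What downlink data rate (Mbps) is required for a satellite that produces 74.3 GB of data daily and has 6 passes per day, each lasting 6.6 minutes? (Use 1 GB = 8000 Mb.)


total contact time = 6 * 6.6 * 60 = 2376.0000 s
data = 74.3 GB = 594400.0000 Mb
rate = 594400.0000 / 2376.0000 = 250.1684 Mbps

250.1684 Mbps
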